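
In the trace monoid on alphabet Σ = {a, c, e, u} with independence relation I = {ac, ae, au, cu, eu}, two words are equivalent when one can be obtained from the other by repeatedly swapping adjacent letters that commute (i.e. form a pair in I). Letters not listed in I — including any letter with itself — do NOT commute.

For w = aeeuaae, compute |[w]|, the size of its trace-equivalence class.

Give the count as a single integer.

piece 0:a — minimal
piece 1:e — minimal
piece 2:e rests on {1:e}
piece 3:u — minimal
piece 4:a rests on {0:a}
piece 5:a rests on {4:a}
piece 6:e rests on {2:e}
minimal pieces: {0:a, 1:e, 3:u}
ways to finish when only these pieces remain (= sum over removing one remaining piece with nothing left below it):
  1 left: {3}→1  {5}→1  {6}→1
  2 left: {2,6}→1  {3,5}→2  {3,6}→2  {4,5}→1  {5,6}→2
  3 left: {0,4,5}→1  {1,2,6}→1  {2,3,6}→3  {2,5,6}→3  {3,4,5}→3  {3,5,6}→6  {4,5,6}→3
  4 left: {0,3,4,5}→4  {0,4,5,6}→4  {1,2,3,6}→4  {1,2,5,6}→4  {2,3,5,6}→12  {2,4,5,6}→6  {3,4,5,6}→12
  5 left: {0,2,4,5,6}→10  {0,3,4,5,6}→20  {1,2,3,5,6}→20  {1,2,4,5,6}→10  {2,3,4,5,6}→30
  placing 0:a first → 60 extensions
  placing 1:e first → 60 extensions
  placing 3:u first → 20 extensions
total linear extensions = 140

140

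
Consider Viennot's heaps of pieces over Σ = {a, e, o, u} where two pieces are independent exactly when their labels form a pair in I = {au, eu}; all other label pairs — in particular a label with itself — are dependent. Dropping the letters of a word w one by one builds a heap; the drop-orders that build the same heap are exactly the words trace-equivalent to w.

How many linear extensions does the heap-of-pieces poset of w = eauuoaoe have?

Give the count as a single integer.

6

piece 0:e — minimal
piece 1:a rests on {0:e}
piece 2:u — minimal
piece 3:u rests on {2:u}
piece 4:o rests on {1:a, 3:u}
piece 5:a rests on {4:o}
piece 6:o rests on {5:a}
piece 7:e rests on {6:o}
minimal pieces: {0:e, 2:u}
ways to finish when only these pieces remain (= sum over removing one remaining piece with nothing left below it):
  1 left: {7}→1
  2 left: {6,7}→1
  3 left: {5,6,7}→1
  4 left: {4,5,6,7}→1
  5 left: {1,4,5,6,7}→1  {3,4,5,6,7}→1
  6 left: {0,1,4,5,6,7}→1  {1,3,4,5,6,7}→2  {2,3,4,5,6,7}→1
  placing 0:e first → 3 extensions
  placing 2:u first → 3 extensions
total linear extensions = 6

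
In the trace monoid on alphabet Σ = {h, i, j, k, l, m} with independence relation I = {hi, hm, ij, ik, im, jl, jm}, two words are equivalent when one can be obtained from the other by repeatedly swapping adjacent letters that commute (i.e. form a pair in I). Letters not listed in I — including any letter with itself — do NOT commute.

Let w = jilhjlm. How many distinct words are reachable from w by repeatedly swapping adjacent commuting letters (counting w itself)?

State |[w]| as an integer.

9

drop 0:j onto floor
drop 1:i onto floor
drop 2:l onto {1:i}
drop 3:h onto {0:j, 2:l}
drop 4:j onto {3:h}
drop 5:l onto {3:h}
drop 6:m onto {5:l}
ground layer = {0:j, 1:i}
drop-orders for the pieces not yet dropped (sum over which currently-grounded one goes next):
  1 to go: {4} 1  {6} 1
  2 to go: {4,6} 2  {5,6} 1
  3 to go: {4,5,6} 3
  4 to go: {3,4,5,6} 3
  5 to go: {0,3,4,5,6} 3  {2,3,4,5,6} 3
  if 0:j drops first: 3 orders
  if 1:i drops first: 6 orders
heap linearizations: 9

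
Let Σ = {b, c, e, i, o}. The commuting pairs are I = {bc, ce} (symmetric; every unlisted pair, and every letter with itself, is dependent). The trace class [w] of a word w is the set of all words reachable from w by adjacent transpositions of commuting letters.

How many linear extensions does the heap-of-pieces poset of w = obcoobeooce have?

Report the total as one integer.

drop 0:o onto floor
drop 1:b onto {0:o}
drop 2:c onto {0:o}
drop 3:o onto {1:b, 2:c}
drop 4:o onto {3:o}
drop 5:b onto {4:o}
drop 6:e onto {5:b}
drop 7:o onto {6:e}
drop 8:o onto {7:o}
drop 9:c onto {8:o}
drop 10:e onto {8:o}
ground layer = {0:o}
drop-orders for the pieces not yet dropped (sum over which currently-grounded one goes next):
  1 to go: {9} 1  {10} 1
  2 to go: {9,10} 2
  3 to go: {8,9,10} 2
  4 to go: {7,8,9,10} 2
  5 to go: {6,7,8,9,10} 2
  6 to go: {5,6,7,8,9,10} 2
  7 to go: {4,5,6,7,8,9,10} 2
  8 to go: {3,4,5,6,7,8,9,10} 2
  9 to go: {1,3,4,5,6,7,8,9,10} 2  {2,3,4,5,6,7,8,9,10} 2
  if 0:o drops first: 4 orders

4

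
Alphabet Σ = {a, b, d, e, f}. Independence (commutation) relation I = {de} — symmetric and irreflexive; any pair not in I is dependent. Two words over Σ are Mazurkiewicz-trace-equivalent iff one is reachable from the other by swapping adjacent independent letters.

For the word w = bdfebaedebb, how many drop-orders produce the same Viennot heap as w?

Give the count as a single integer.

#0=b has no predecessor
#1=d depends on [0:b]
#2=f depends on [1:d]
#3=e depends on [2:f]
#4=b depends on [3:e]
#5=a depends on [4:b]
#6=e depends on [5:a]
#7=d depends on [5:a]
#8=e depends on [6:e]
#9=b depends on [7:d, 8:e]
#10=b depends on [9:b]
sources: [0:b]
N(rest) = Σ N(rest − s) over sources s of rest; N(one piece) = 1:
  size 1 → [10]=1
  size 2 → [9,10]=1
  size 3 → [7,9,10]=1  [8,9,10]=1
  size 4 → [6,8,9,10]=1  [7,8,9,10]=2
  size 5 → [6,7,8,9,10]=3
  size 6 → [5,6,7,8,9,10]=3
  size 7 → [4,5,6,7,8,9,10]=3
  size 8 → [3,4,5,6,7,8,9,10]=3
  size 9 → [2,3,4,5,6,7,8,9,10]=3
  first=0(b) contributes 3

3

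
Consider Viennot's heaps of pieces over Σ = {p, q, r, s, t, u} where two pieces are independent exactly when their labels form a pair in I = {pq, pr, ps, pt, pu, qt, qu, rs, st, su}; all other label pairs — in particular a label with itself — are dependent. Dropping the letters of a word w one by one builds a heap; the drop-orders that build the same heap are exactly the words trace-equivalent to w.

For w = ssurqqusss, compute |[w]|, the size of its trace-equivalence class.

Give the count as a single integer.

piece 0:s — minimal
piece 1:s rests on {0:s}
piece 2:u — minimal
piece 3:r rests on {2:u}
piece 4:q rests on {1:s, 3:r}
piece 5:q rests on {4:q}
piece 6:u rests on {3:r}
piece 7:s rests on {5:q}
piece 8:s rests on {7:s}
piece 9:s rests on {8:s}
minimal pieces: {0:s, 2:u}
ways to finish when only these pieces remain (= sum over removing one remaining piece with nothing left below it):
  1 left: {6}→1  {9}→1
  2 left: {6,9}→2  {8,9}→1
  3 left: {6,8,9}→3  {7,8,9}→1
  4 left: {5,7,8,9}→1  {6,7,8,9}→4
  5 left: {4,5,7,8,9}→1  {5,6,7,8,9}→5
  6 left: {1,4,5,7,8,9}→1  {4,5,6,7,8,9}→6
  7 left: {0,1,4,5,7,8,9}→1  {1,4,5,6,7,8,9}→7  {3,4,5,6,7,8,9}→6
  8 left: {0,1,4,5,6,7,8,9}→8  {1,3,4,5,6,7,8,9}→13  {2,3,4,5,6,7,8,9}→6
  placing 0:s first → 19 extensions
  placing 2:u first → 21 extensions
total linear extensions = 40

40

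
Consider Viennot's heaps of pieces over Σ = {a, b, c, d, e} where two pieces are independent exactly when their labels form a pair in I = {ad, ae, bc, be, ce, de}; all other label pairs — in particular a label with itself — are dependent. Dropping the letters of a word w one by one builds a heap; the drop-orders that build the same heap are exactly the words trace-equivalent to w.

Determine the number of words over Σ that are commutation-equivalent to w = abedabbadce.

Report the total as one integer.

drop 0:a onto floor
drop 1:b onto {0:a}
drop 2:e onto floor
drop 3:d onto {1:b}
drop 4:a onto {1:b}
drop 5:b onto {3:d, 4:a}
drop 6:b onto {5:b}
drop 7:a onto {6:b}
drop 8:d onto {6:b}
drop 9:c onto {7:a, 8:d}
drop 10:e onto {2:e}
ground layer = {0:a, 2:e}
drop-orders for the pieces not yet dropped (sum over which currently-grounded one goes next):
  1 to go: {9} 1  {10} 1
  2 to go: {2,10} 1  {7,9} 1  {8,9} 1  {9,10} 2
  3 to go: {2,9,10} 3  {7,8,9} 2  {7,9,10} 3  {8,9,10} 3
  4 to go: {2,7,9,10} 6  {2,8,9,10} 6  {6,7,8,9} 2  {7,8,9,10} 8
  5 to go: {2,7,8,9,10} 20  {5,6,7,8,9} 2  {6,7,8,9,10} 10
  6 to go: {2,6,7,8,9,10} 30  {3,5,6,7,8,9} 2  {4,5,6,7,8,9} 2  {5,6,7,8,9,10} 12
  7 to go: {2,5,6,7,8,9,10} 42  {3,4,5,6,7,8,9} 4  {3,5,6,7,8,9,10} 14  {4,5,6,7,8,9,10} 14
  8 to go: {1,3,4,5,6,7,8,9} 4  {2,3,5,6,7,8,9,10} 56  {2,4,5,6,7,8,9,10} 56  {3,4,5,6,7,8,9,10} 32
  9 to go: {0,1,3,4,5,6,7,8,9} 4  {1,3,4,5,6,7,8,9,10} 36  {2,3,4,5,6,7,8,9,10} 144
  if 0:a drops first: 180 orders
  if 2:e drops first: 40 orders
heap linearizations: 220

220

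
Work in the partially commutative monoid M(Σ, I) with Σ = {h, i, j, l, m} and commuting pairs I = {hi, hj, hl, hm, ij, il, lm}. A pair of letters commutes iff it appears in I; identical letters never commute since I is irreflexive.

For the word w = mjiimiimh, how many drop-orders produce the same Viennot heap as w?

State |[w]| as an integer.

drop 0:m onto floor
drop 1:j onto {0:m}
drop 2:i onto {0:m}
drop 3:i onto {2:i}
drop 4:m onto {1:j, 3:i}
drop 5:i onto {4:m}
drop 6:i onto {5:i}
drop 7:m onto {6:i}
drop 8:h onto floor
ground layer = {0:m, 8:h}
drop-orders for the pieces not yet dropped (sum over which currently-grounded one goes next):
  1 to go: {7} 1  {8} 1
  2 to go: {6,7} 1  {7,8} 2
  3 to go: {5,6,7} 1  {6,7,8} 3
  4 to go: {4,5,6,7} 1  {5,6,7,8} 4
  5 to go: {1,4,5,6,7} 1  {3,4,5,6,7} 1  {4,5,6,7,8} 5
  6 to go: {1,3,4,5,6,7} 2  {1,4,5,6,7,8} 6  {2,3,4,5,6,7} 1  {3,4,5,6,7,8} 6
  7 to go: {1,2,3,4,5,6,7} 3  {1,3,4,5,6,7,8} 14  {2,3,4,5,6,7,8} 7
  if 0:m drops first: 24 orders
  if 8:h drops first: 3 orders
heap linearizations: 27

27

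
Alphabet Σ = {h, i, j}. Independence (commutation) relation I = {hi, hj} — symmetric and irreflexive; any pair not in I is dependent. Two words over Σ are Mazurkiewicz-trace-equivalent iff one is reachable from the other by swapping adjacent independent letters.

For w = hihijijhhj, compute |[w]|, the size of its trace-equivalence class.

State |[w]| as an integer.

210

drop 0:h onto floor
drop 1:i onto floor
drop 2:h onto {0:h}
drop 3:i onto {1:i}
drop 4:j onto {3:i}
drop 5:i onto {4:j}
drop 6:j onto {5:i}
drop 7:h onto {2:h}
drop 8:h onto {7:h}
drop 9:j onto {6:j}
ground layer = {0:h, 1:i}
drop-orders for the pieces not yet dropped (sum over which currently-grounded one goes next):
  1 to go: {8} 1  {9} 1
  2 to go: {6,9} 1  {7,8} 1  {8,9} 2
  3 to go: {2,7,8} 1  {5,6,9} 1  {6,8,9} 3  {7,8,9} 3
  4 to go: {0,2,7,8} 1  {2,7,8,9} 4  {4,5,6,9} 1  {5,6,8,9} 4  {6,7,8,9} 6
  5 to go: {0,2,7,8,9} 5  {2,6,7,8,9} 10  {3,4,5,6,9} 1  {4,5,6,8,9} 5  {5,6,7,8,9} 10
  6 to go: {0,2,6,7,8,9} 15  {1,3,4,5,6,9} 1  {2,5,6,7,8,9} 20  {3,4,5,6,8,9} 6  {4,5,6,7,8,9} 15
  7 to go: {0,2,5,6,7,8,9} 35  {1,3,4,5,6,8,9} 7  {2,4,5,6,7,8,9} 35  {3,4,5,6,7,8,9} 21
  8 to go: {0,2,4,5,6,7,8,9} 70  {1,3,4,5,6,7,8,9} 28  {2,3,4,5,6,7,8,9} 56
  if 0:h drops first: 84 orders
  if 1:i drops first: 126 orders
heap linearizations: 210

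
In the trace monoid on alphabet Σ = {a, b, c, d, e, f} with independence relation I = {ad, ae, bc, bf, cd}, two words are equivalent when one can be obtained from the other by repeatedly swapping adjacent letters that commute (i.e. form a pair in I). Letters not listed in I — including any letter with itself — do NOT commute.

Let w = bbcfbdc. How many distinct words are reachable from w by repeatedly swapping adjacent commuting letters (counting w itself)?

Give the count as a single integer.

30

drop 0:b onto floor
drop 1:b onto {0:b}
drop 2:c onto floor
drop 3:f onto {2:c}
drop 4:b onto {1:b}
drop 5:d onto {3:f, 4:b}
drop 6:c onto {3:f}
ground layer = {0:b, 2:c}
drop-orders for the pieces not yet dropped (sum over which currently-grounded one goes next):
  1 to go: {5} 1  {6} 1
  2 to go: {4,5} 1  {5,6} 2
  3 to go: {1,4,5} 1  {3,5,6} 2  {4,5,6} 3
  4 to go: {0,1,4,5} 1  {1,4,5,6} 4  {2,3,5,6} 2  {3,4,5,6} 5
  5 to go: {0,1,4,5,6} 5  {1,3,4,5,6} 9  {2,3,4,5,6} 7
  if 0:b drops first: 16 orders
  if 2:c drops first: 14 orders
heap linearizations: 30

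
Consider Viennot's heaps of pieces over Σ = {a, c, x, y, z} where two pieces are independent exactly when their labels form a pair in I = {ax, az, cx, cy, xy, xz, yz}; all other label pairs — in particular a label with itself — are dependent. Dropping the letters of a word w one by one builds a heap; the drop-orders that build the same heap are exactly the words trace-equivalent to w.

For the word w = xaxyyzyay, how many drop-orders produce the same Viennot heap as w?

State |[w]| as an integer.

piece 0:x — minimal
piece 1:a — minimal
piece 2:x rests on {0:x}
piece 3:y rests on {1:a}
piece 4:y rests on {3:y}
piece 5:z — minimal
piece 6:y rests on {4:y}
piece 7:a rests on {6:y}
piece 8:y rests on {7:a}
minimal pieces: {0:x, 1:a, 5:z}
ways to finish when only these pieces remain (= sum over removing one remaining piece with nothing left below it):
  1 left: {2}→1  {5}→1  {8}→1
  2 left: {0,2}→1  {2,5}→2  {2,8}→2  {5,8}→2  {7,8}→1
  3 left: {0,2,5}→3  {0,2,8}→3  {2,5,8}→6  {2,7,8}→3  {5,7,8}→3  {6,7,8}→1
  4 left: {0,2,5,8}→12  {0,2,7,8}→6  {2,5,7,8}→12  {2,6,7,8}→4  {4,6,7,8}→1  {5,6,7,8}→4
  5 left: {0,2,5,7,8}→30  {0,2,6,7,8}→10  {2,4,6,7,8}→5  {2,5,6,7,8}→20  {3,4,6,7,8}→1  {4,5,6,7,8}→5
  6 left: {0,2,4,6,7,8}→15  {0,2,5,6,7,8}→60  {1,3,4,6,7,8}→1  {2,3,4,6,7,8}→6  {2,4,5,6,7,8}→30  {3,4,5,6,7,8}→6
  7 left: {0,2,3,4,6,7,8}→21  {0,2,4,5,6,7,8}→105  {1,2,3,4,6,7,8}→7  {1,3,4,5,6,7,8}→7  {2,3,4,5,6,7,8}→42
  placing 0:x first → 56 extensions
  placing 1:a first → 168 extensions
  placing 5:z first → 28 extensions
total linear extensions = 252

252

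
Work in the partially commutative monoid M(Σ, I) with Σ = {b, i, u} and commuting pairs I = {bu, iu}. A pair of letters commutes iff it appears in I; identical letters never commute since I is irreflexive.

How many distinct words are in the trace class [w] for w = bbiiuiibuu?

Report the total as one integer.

120

drop 0:b onto floor
drop 1:b onto {0:b}
drop 2:i onto {1:b}
drop 3:i onto {2:i}
drop 4:u onto floor
drop 5:i onto {3:i}
drop 6:i onto {5:i}
drop 7:b onto {6:i}
drop 8:u onto {4:u}
drop 9:u onto {8:u}
ground layer = {0:b, 4:u}
drop-orders for the pieces not yet dropped (sum over which currently-grounded one goes next):
  1 to go: {7} 1  {9} 1
  2 to go: {6,7} 1  {7,9} 2  {8,9} 1
  3 to go: {4,8,9} 1  {5,6,7} 1  {6,7,9} 3  {7,8,9} 3
  4 to go: {3,5,6,7} 1  {4,7,8,9} 4  {5,6,7,9} 4  {6,7,8,9} 6
  5 to go: {2,3,5,6,7} 1  {3,5,6,7,9} 5  {4,6,7,8,9} 10  {5,6,7,8,9} 10
  6 to go: {1,2,3,5,6,7} 1  {2,3,5,6,7,9} 6  {3,5,6,7,8,9} 15  {4,5,6,7,8,9} 20
  7 to go: {0,1,2,3,5,6,7} 1  {1,2,3,5,6,7,9} 7  {2,3,5,6,7,8,9} 21  {3,4,5,6,7,8,9} 35
  8 to go: {0,1,2,3,5,6,7,9} 8  {1,2,3,5,6,7,8,9} 28  {2,3,4,5,6,7,8,9} 56
  if 0:b drops first: 84 orders
  if 4:u drops first: 36 orders
heap linearizations: 120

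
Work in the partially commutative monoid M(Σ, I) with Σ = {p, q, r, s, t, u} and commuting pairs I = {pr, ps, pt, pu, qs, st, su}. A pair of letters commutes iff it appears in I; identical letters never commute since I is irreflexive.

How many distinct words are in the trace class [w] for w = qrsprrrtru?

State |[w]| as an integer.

drop 0:q onto floor
drop 1:r onto {0:q}
drop 2:s onto {1:r}
drop 3:p onto {0:q}
drop 4:r onto {2:s}
drop 5:r onto {4:r}
drop 6:r onto {5:r}
drop 7:t onto {6:r}
drop 8:r onto {7:t}
drop 9:u onto {8:r}
ground layer = {0:q}
drop-orders for the pieces not yet dropped (sum over which currently-grounded one goes next):
  1 to go: {3} 1  {9} 1
  2 to go: {3,9} 2  {8,9} 1
  3 to go: {3,8,9} 3  {7,8,9} 1
  4 to go: {3,7,8,9} 4  {6,7,8,9} 1
  5 to go: {3,6,7,8,9} 5  {5,6,7,8,9} 1
  6 to go: {3,5,6,7,8,9} 6  {4,5,6,7,8,9} 1
  7 to go: {2,4,5,6,7,8,9} 1  {3,4,5,6,7,8,9} 7
  8 to go: {1,2,4,5,6,7,8,9} 1  {2,3,4,5,6,7,8,9} 8
  if 0:q drops first: 9 orders

9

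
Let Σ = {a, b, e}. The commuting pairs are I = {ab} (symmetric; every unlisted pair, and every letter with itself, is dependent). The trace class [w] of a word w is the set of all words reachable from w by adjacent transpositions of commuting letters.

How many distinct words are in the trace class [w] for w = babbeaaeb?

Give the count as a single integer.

4

0(b) covers ∅
1(a) covers ∅
2(b) covers 0:b
3(b) covers 2:b
4(e) covers 1:a, 3:b
5(a) covers 4:e
6(a) covers 5:a
7(e) covers 6:a
8(b) covers 7:e
floor of heap: 0:b, 1:a
completions by unplaced set U, small U first (add the entries for U minus each lowest piece of U):
  |U|=1: {8}:1
  |U|=2: {7,8}:1
  |U|=3: {6,7,8}:1
  |U|=4: {5,6,7,8}:1
  |U|=5: {4,5,6,7,8}:1
  |U|=6: {1,4,5,6,7,8}:1  {3,4,5,6,7,8}:1
  |U|=7: {1,3,4,5,6,7,8}:2  {2,3,4,5,6,7,8}:1
  start at 0(b): 3
  start at 1(a): 1
sum over floor = 4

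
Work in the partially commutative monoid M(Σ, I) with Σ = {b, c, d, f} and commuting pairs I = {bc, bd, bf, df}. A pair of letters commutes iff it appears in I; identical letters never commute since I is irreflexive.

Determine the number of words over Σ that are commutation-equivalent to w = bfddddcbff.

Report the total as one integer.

225

0(b) covers ∅
1(f) covers ∅
2(d) covers ∅
3(d) covers 2:d
4(d) covers 3:d
5(d) covers 4:d
6(c) covers 1:f, 5:d
7(b) covers 0:b
8(f) covers 6:c
9(f) covers 8:f
floor of heap: 0:b, 1:f, 2:d
completions by unplaced set U, small U first (add the entries for U minus each lowest piece of U):
  |U|=1: {7}:1  {9}:1
  |U|=2: {0,7}:1  {7,9}:2  {8,9}:1
  |U|=3: {0,7,9}:3  {6,8,9}:1  {7,8,9}:3
  |U|=4: {0,7,8,9}:6  {1,6,8,9}:1  {5,6,8,9}:1  {6,7,8,9}:4
  |U|=5: {0,6,7,8,9}:10  {1,5,6,8,9}:2  {1,6,7,8,9}:5  {4,5,6,8,9}:1  {5,6,7,8,9}:5
  |U|=6: {0,1,6,7,8,9}:15  {0,5,6,7,8,9}:15  {1,4,5,6,8,9}:3  {1,5,6,7,8,9}:12  {3,4,5,6,8,9}:1  {4,5,6,7,8,9}:6
  |U|=7: {0,1,5,6,7,8,9}:42  {0,4,5,6,7,8,9}:21  {1,3,4,5,6,8,9}:4  {1,4,5,6,7,8,9}:21  {2,3,4,5,6,8,9}:1  {3,4,5,6,7,8,9}:7
  |U|=8: {0,1,4,5,6,7,8,9}:84  {0,3,4,5,6,7,8,9}:28  {1,2,3,4,5,6,8,9}:5  {1,3,4,5,6,7,8,9}:32  {2,3,4,5,6,7,8,9}:8
  start at 0(b): 45
  start at 1(f): 36
  start at 2(d): 144
sum over floor = 225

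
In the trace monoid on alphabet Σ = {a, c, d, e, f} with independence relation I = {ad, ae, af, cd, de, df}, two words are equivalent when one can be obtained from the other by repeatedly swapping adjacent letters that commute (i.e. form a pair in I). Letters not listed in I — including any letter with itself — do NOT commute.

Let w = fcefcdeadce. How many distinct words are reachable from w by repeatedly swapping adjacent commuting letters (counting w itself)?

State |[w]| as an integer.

piece 0:f — minimal
piece 1:c rests on {0:f}
piece 2:e rests on {1:c}
piece 3:f rests on {2:e}
piece 4:c rests on {3:f}
piece 5:d — minimal
piece 6:e rests on {4:c}
piece 7:a rests on {4:c}
piece 8:d rests on {5:d}
piece 9:c rests on {6:e, 7:a}
piece 10:e rests on {9:c}
minimal pieces: {0:f, 5:d}
ways to finish when only these pieces remain (= sum over removing one remaining piece with nothing left below it):
  1 left: {8}→1  {10}→1
  2 left: {5,8}→1  {8,10}→2  {9,10}→1
  3 left: {5,8,10}→3  {6,9,10}→1  {7,9,10}→1  {8,9,10}→3
  4 left: {5,8,9,10}→6  {6,7,9,10}→2  {6,8,9,10}→4  {7,8,9,10}→4
  5 left: {4,6,7,9,10}→2  {5,6,8,9,10}→10  {5,7,8,9,10}→10  {6,7,8,9,10}→10
  6 left: {3,4,6,7,9,10}→2  {4,6,7,8,9,10}→12  {5,6,7,8,9,10}→30
  7 left: {2,3,4,6,7,9,10}→2  {3,4,6,7,8,9,10}→14  {4,5,6,7,8,9,10}→42
  8 left: {1,2,3,4,6,7,9,10}→2  {2,3,4,6,7,8,9,10}→16  {3,4,5,6,7,8,9,10}→56
  9 left: {0,1,2,3,4,6,7,9,10}→2  {1,2,3,4,6,7,8,9,10}→18  {2,3,4,5,6,7,8,9,10}→72
  placing 0:f first → 90 extensions
  placing 5:d first → 20 extensions
total linear extensions = 110

110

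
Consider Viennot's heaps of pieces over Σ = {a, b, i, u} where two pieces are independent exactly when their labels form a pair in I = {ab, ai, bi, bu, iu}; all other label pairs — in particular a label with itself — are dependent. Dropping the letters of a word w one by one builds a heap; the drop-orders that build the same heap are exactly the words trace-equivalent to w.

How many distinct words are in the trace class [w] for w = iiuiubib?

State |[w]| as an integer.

drop 0:i onto floor
drop 1:i onto {0:i}
drop 2:u onto floor
drop 3:i onto {1:i}
drop 4:u onto {2:u}
drop 5:b onto floor
drop 6:i onto {3:i}
drop 7:b onto {5:b}
ground layer = {0:i, 2:u, 5:b}
drop-orders for the pieces not yet dropped (sum over which currently-grounded one goes next):
  1 to go: {4} 1  {6} 1  {7} 1
  2 to go: {2,4} 1  {3,6} 1  {4,6} 2  {4,7} 2  {5,7} 1  {6,7} 2
  3 to go: {1,3,6} 1  {2,4,6} 3  {2,4,7} 3  {3,4,6} 3  {3,6,7} 3  {4,5,7} 3  {4,6,7} 6  {5,6,7} 3
  4 to go: {0,1,3,6} 1  {1,3,4,6} 4  {1,3,6,7} 4  {2,3,4,6} 6  {2,4,5,7} 6  {2,4,6,7} 12  {3,4,6,7} 12  {3,5,6,7} 6  {4,5,6,7} 12
  5 to go: {0,1,3,4,6} 5  {0,1,3,6,7} 5  {1,2,3,4,6} 10  {1,3,4,6,7} 20  {1,3,5,6,7} 10  {2,3,4,6,7} 30  {2,4,5,6,7} 30  {3,4,5,6,7} 30
  6 to go: {0,1,2,3,4,6} 15  {0,1,3,4,6,7} 30  {0,1,3,5,6,7} 15  {1,2,3,4,6,7} 60  {1,3,4,5,6,7} 60  {2,3,4,5,6,7} 90
  if 0:i drops first: 210 orders
  if 2:u drops first: 105 orders
  if 5:b drops first: 105 orders
heap linearizations: 420

420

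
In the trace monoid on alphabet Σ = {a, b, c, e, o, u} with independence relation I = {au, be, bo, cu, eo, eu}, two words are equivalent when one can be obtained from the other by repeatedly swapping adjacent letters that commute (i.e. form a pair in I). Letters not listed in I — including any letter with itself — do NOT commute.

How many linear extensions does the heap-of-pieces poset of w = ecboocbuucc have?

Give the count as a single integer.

piece 0:e — minimal
piece 1:c rests on {0:e}
piece 2:b rests on {1:c}
piece 3:o rests on {1:c}
piece 4:o rests on {3:o}
piece 5:c rests on {2:b, 4:o}
piece 6:b rests on {5:c}
piece 7:u rests on {6:b}
piece 8:u rests on {7:u}
piece 9:c rests on {6:b}
piece 10:c rests on {9:c}
minimal pieces: {0:e}
ways to finish when only these pieces remain (= sum over removing one remaining piece with nothing left below it):
  1 left: {8}→1  {10}→1
  2 left: {7,8}→1  {8,10}→2  {9,10}→1
  3 left: {7,8,10}→3  {8,9,10}→3
  4 left: {7,8,9,10}→6
  5 left: {6,7,8,9,10}→6
  6 left: {5,6,7,8,9,10}→6
  7 left: {2,5,6,7,8,9,10}→6  {4,5,6,7,8,9,10}→6
  8 left: {2,4,5,6,7,8,9,10}→12  {3,4,5,6,7,8,9,10}→6
  9 left: {2,3,4,5,6,7,8,9,10}→18
  placing 0:e first → 18 extensions

18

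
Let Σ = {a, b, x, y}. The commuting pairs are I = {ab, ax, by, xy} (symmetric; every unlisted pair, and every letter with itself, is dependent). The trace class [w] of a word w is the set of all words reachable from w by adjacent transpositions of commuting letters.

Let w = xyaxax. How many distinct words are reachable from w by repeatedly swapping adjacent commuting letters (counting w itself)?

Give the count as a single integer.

piece 0:x — minimal
piece 1:y — minimal
piece 2:a rests on {1:y}
piece 3:x rests on {0:x}
piece 4:a rests on {2:a}
piece 5:x rests on {3:x}
minimal pieces: {0:x, 1:y}
ways to finish when only these pieces remain (= sum over removing one remaining piece with nothing left below it):
  1 left: {4}→1  {5}→1
  2 left: {2,4}→1  {3,5}→1  {4,5}→2
  3 left: {0,3,5}→1  {1,2,4}→1  {2,4,5}→3  {3,4,5}→3
  4 left: {0,3,4,5}→4  {1,2,4,5}→4  {2,3,4,5}→6
  placing 0:x first → 10 extensions
  placing 1:y first → 10 extensions
total linear extensions = 20

20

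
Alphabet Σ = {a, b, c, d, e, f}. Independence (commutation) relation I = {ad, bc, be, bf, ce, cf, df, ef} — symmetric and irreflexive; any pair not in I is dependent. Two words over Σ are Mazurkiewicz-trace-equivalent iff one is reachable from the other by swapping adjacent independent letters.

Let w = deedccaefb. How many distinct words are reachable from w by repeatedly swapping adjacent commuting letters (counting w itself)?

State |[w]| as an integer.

6

#0=d has no predecessor
#1=e depends on [0:d]
#2=e depends on [1:e]
#3=d depends on [2:e]
#4=c depends on [3:d]
#5=c depends on [4:c]
#6=a depends on [5:c]
#7=e depends on [6:a]
#8=f depends on [6:a]
#9=b depends on [6:a]
sources: [0:d]
N(rest) = Σ N(rest − s) over sources s of rest; N(one piece) = 1:
  size 1 → [7]=1  [8]=1  [9]=1
  size 2 → [7,8]=2  [7,9]=2  [8,9]=2
  size 3 → [7,8,9]=6
  size 4 → [6,7,8,9]=6
  size 5 → [5,6,7,8,9]=6
  size 6 → [4,5,6,7,8,9]=6
  size 7 → [3,4,5,6,7,8,9]=6
  size 8 → [2,3,4,5,6,7,8,9]=6
  first=0(d) contributes 6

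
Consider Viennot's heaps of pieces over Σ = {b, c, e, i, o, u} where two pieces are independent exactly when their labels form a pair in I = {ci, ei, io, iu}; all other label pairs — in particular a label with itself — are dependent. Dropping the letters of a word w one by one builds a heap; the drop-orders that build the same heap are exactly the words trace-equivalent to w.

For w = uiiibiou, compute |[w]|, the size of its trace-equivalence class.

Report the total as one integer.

drop 0:u onto floor
drop 1:i onto floor
drop 2:i onto {1:i}
drop 3:i onto {2:i}
drop 4:b onto {0:u, 3:i}
drop 5:i onto {4:b}
drop 6:o onto {4:b}
drop 7:u onto {6:o}
ground layer = {0:u, 1:i}
drop-orders for the pieces not yet dropped (sum over which currently-grounded one goes next):
  1 to go: {5} 1  {7} 1
  2 to go: {5,7} 2  {6,7} 1
  3 to go: {5,6,7} 3
  4 to go: {4,5,6,7} 3
  5 to go: {0,4,5,6,7} 3  {3,4,5,6,7} 3
  6 to go: {0,3,4,5,6,7} 6  {2,3,4,5,6,7} 3
  if 0:u drops first: 3 orders
  if 1:i drops first: 9 orders
heap linearizations: 12

12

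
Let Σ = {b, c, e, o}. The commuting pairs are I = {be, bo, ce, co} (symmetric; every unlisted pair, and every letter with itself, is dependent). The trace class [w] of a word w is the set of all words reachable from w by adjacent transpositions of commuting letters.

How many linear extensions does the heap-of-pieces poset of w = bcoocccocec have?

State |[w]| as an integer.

0(b) covers ∅
1(c) covers 0:b
2(o) covers ∅
3(o) covers 2:o
4(c) covers 1:c
5(c) covers 4:c
6(c) covers 5:c
7(o) covers 3:o
8(c) covers 6:c
9(e) covers 7:o
10(c) covers 8:c
floor of heap: 0:b, 2:o
completions by unplaced set U, small U first (add the entries for U minus each lowest piece of U):
  |U|=1: {9}:1  {10}:1
  |U|=2: {7,9}:1  {8,10}:1  {9,10}:2
  |U|=3: {3,7,9}:1  {6,8,10}:1  {7,9,10}:3  {8,9,10}:3
  |U|=4: {2,3,7,9}:1  {3,7,9,10}:4  {5,6,8,10}:1  {6,8,9,10}:4  {7,8,9,10}:6
  |U|=5: {2,3,7,9,10}:5  {3,7,8,9,10}:10  {4,5,6,8,10}:1  {5,6,8,9,10}:5  {6,7,8,9,10}:10
  |U|=6: {1,4,5,6,8,10}:1  {2,3,7,8,9,10}:15  {3,6,7,8,9,10}:20  {4,5,6,8,9,10}:6  {5,6,7,8,9,10}:15
  |U|=7: {0,1,4,5,6,8,10}:1  {1,4,5,6,8,9,10}:7  {2,3,6,7,8,9,10}:35  {3,5,6,7,8,9,10}:35  {4,5,6,7,8,9,10}:21
  |U|=8: {0,1,4,5,6,8,9,10}:8  {1,4,5,6,7,8,9,10}:28  {2,3,5,6,7,8,9,10}:70  {3,4,5,6,7,8,9,10}:56
  |U|=9: {0,1,4,5,6,7,8,9,10}:36  {1,3,4,5,6,7,8,9,10}:84  {2,3,4,5,6,7,8,9,10}:126
  start at 0(b): 210
  start at 2(o): 120
sum over floor = 330

330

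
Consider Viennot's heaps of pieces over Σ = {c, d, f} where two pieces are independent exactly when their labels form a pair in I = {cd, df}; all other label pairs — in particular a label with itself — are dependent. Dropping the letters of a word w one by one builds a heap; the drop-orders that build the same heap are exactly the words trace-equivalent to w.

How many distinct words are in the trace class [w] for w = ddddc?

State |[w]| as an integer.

5

#0=d has no predecessor
#1=d depends on [0:d]
#2=d depends on [1:d]
#3=d depends on [2:d]
#4=c has no predecessor
sources: [0:d, 4:c]
N(rest) = Σ N(rest − s) over sources s of rest; N(one piece) = 1:
  size 1 → [3]=1  [4]=1
  size 2 → [2,3]=1  [3,4]=2
  size 3 → [1,2,3]=1  [2,3,4]=3
  first=0(d) contributes 4
  first=4(c) contributes 1
|[w]| = 5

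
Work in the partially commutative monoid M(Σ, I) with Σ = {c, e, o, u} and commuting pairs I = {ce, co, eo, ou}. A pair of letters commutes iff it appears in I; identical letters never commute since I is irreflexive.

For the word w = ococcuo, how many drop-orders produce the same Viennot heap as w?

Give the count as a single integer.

35

drop 0:o onto floor
drop 1:c onto floor
drop 2:o onto {0:o}
drop 3:c onto {1:c}
drop 4:c onto {3:c}
drop 5:u onto {4:c}
drop 6:o onto {2:o}
ground layer = {0:o, 1:c}
drop-orders for the pieces not yet dropped (sum over which currently-grounded one goes next):
  1 to go: {5} 1  {6} 1
  2 to go: {2,6} 1  {4,5} 1  {5,6} 2
  3 to go: {0,2,6} 1  {2,5,6} 3  {3,4,5} 1  {4,5,6} 3
  4 to go: {0,2,5,6} 4  {1,3,4,5} 1  {2,4,5,6} 6  {3,4,5,6} 4
  5 to go: {0,2,4,5,6} 10  {1,3,4,5,6} 5  {2,3,4,5,6} 10
  if 0:o drops first: 15 orders
  if 1:c drops first: 20 orders
heap linearizations: 35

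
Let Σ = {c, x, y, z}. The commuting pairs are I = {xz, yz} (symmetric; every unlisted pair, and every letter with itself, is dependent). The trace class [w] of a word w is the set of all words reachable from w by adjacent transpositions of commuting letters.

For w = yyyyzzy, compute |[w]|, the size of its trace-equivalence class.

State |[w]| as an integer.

0(y) covers ∅
1(y) covers 0:y
2(y) covers 1:y
3(y) covers 2:y
4(z) covers ∅
5(z) covers 4:z
6(y) covers 3:y
floor of heap: 0:y, 4:z
completions by unplaced set U, small U first (add the entries for U minus each lowest piece of U):
  |U|=1: {5}:1  {6}:1
  |U|=2: {3,6}:1  {4,5}:1  {5,6}:2
  |U|=3: {2,3,6}:1  {3,5,6}:3  {4,5,6}:3
  |U|=4: {1,2,3,6}:1  {2,3,5,6}:4  {3,4,5,6}:6
  |U|=5: {0,1,2,3,6}:1  {1,2,3,5,6}:5  {2,3,4,5,6}:10
  start at 0(y): 15
  start at 4(z): 6
sum over floor = 21

21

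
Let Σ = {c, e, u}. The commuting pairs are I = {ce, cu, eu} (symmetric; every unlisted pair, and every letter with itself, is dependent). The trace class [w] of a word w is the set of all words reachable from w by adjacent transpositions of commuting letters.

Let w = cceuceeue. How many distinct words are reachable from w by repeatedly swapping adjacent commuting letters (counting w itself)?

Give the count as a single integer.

piece 0:c — minimal
piece 1:c rests on {0:c}
piece 2:e — minimal
piece 3:u — minimal
piece 4:c rests on {1:c}
piece 5:e rests on {2:e}
piece 6:e rests on {5:e}
piece 7:u rests on {3:u}
piece 8:e rests on {6:e}
minimal pieces: {0:c, 2:e, 3:u}
ways to finish when only these pieces remain (= sum over removing one remaining piece with nothing left below it):
  1 left: {4}→1  {7}→1  {8}→1
  2 left: {1,4}→1  {3,7}→1  {4,7}→2  {4,8}→2  {6,8}→1  {7,8}→2
  3 left: {0,1,4}→1  {1,4,7}→3  {1,4,8}→3  {3,4,7}→3  {3,7,8}→3  {4,6,8}→3  {4,7,8}→6  {5,6,8}→1  {6,7,8}→3
  4 left: {0,1,4,7}→4  {0,1,4,8}→4  {1,3,4,7}→6  {1,4,6,8}→6  {1,4,7,8}→12  {2,5,6,8}→1  {3,4,7,8}→12  {3,6,7,8}→6  {4,5,6,8}→4  {4,6,7,8}→12  {5,6,7,8}→4
  5 left: {0,1,3,4,7}→10  {0,1,4,6,8}→10  {0,1,4,7,8}→20  {1,3,4,7,8}→30  {1,4,5,6,8}→10  {1,4,6,7,8}→30  {2,4,5,6,8}→5  {2,5,6,7,8}→5  {3,4,6,7,8}→30  {3,5,6,7,8}→10  {4,5,6,7,8}→20
  6 left: {0,1,3,4,7,8}→60  {0,1,4,5,6,8}→20  {0,1,4,6,7,8}→60  {1,2,4,5,6,8}→15  {1,3,4,6,7,8}→90  {1,4,5,6,7,8}→60  {2,3,5,6,7,8}→15  {2,4,5,6,7,8}→30  {3,4,5,6,7,8}→60
  7 left: {0,1,2,4,5,6,8}→35  {0,1,3,4,6,7,8}→210  {0,1,4,5,6,7,8}→140  {1,2,4,5,6,7,8}→105  {1,3,4,5,6,7,8}→210  {2,3,4,5,6,7,8}→105
  placing 0:c first → 420 extensions
  placing 2:e first → 560 extensions
  placing 3:u first → 280 extensions
total linear extensions = 1260

1260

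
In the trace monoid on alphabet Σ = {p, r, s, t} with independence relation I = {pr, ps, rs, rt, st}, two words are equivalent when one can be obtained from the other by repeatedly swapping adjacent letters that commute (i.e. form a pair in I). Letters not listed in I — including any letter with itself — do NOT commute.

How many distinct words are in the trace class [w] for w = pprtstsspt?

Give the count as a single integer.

840

#0=p has no predecessor
#1=p depends on [0:p]
#2=r has no predecessor
#3=t depends on [1:p]
#4=s has no predecessor
#5=t depends on [3:t]
#6=s depends on [4:s]
#7=s depends on [6:s]
#8=p depends on [5:t]
#9=t depends on [8:p]
sources: [0:p, 2:r, 4:s]
N(rest) = Σ N(rest − s) over sources s of rest; N(one piece) = 1:
  size 1 → [2]=1  [7]=1  [9]=1
  size 2 → [2,7]=2  [2,9]=2  [6,7]=1  [7,9]=2  [8,9]=1
  size 3 → [2,6,7]=3  [2,7,9]=6  [2,8,9]=3  [4,6,7]=1  [5,8,9]=1  [6,7,9]=3  [7,8,9]=3
  size 4 → [2,4,6,7]=4  [2,5,8,9]=4  [2,6,7,9]=12  [2,7,8,9]=12  [3,5,8,9]=1  [4,6,7,9]=4  [5,7,8,9]=4  [6,7,8,9]=6
  size 5 → [1,3,5,8,9]=1  [2,3,5,8,9]=5  [2,4,6,7,9]=20  [2,5,7,8,9]=20  [2,6,7,8,9]=30  [3,5,7,8,9]=5  [4,6,7,8,9]=10  [5,6,7,8,9]=10
  size 6 → [0,1,3,5,8,9]=1  [1,2,3,5,8,9]=6  [1,3,5,7,8,9]=6  [2,3,5,7,8,9]=30  [2,4,6,7,8,9]=60  [2,5,6,7,8,9]=60  [3,5,6,7,8,9]=15  [4,5,6,7,8,9]=20
  size 7 → [0,1,2,3,5,8,9]=7  [0,1,3,5,7,8,9]=7  [1,2,3,5,7,8,9]=42  [1,3,5,6,7,8,9]=21  [2,3,5,6,7,8,9]=105  [2,4,5,6,7,8,9]=140  [3,4,5,6,7,8,9]=35
  size 8 → [0,1,2,3,5,7,8,9]=56  [0,1,3,5,6,7,8,9]=28  [1,2,3,5,6,7,8,9]=168  [1,3,4,5,6,7,8,9]=56  [2,3,4,5,6,7,8,9]=280
  first=0(p) contributes 504
  first=2(r) contributes 84
  first=4(s) contributes 252
|[w]| = 840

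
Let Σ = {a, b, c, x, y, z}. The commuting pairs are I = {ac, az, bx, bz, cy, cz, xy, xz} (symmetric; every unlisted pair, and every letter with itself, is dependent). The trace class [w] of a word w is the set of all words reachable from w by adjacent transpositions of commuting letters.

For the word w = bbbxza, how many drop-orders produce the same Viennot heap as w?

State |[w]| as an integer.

#0=b has no predecessor
#1=b depends on [0:b]
#2=b depends on [1:b]
#3=x has no predecessor
#4=z has no predecessor
#5=a depends on [2:b, 3:x]
sources: [0:b, 3:x, 4:z]
N(rest) = Σ N(rest − s) over sources s of rest; N(one piece) = 1:
  size 1 → [4]=1  [5]=1
  size 2 → [2,5]=1  [3,5]=1  [4,5]=2
  size 3 → [1,2,5]=1  [2,3,5]=2  [2,4,5]=3  [3,4,5]=3
  size 4 → [0,1,2,5]=1  [1,2,3,5]=3  [1,2,4,5]=4  [2,3,4,5]=8
  first=0(b) contributes 15
  first=3(x) contributes 5
  first=4(z) contributes 4
|[w]| = 24

24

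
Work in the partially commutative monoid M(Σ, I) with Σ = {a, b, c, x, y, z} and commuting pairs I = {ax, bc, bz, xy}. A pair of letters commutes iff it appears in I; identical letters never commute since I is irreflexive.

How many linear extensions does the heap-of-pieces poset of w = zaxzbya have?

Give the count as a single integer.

drop 0:z onto floor
drop 1:a onto {0:z}
drop 2:x onto {0:z}
drop 3:z onto {1:a, 2:x}
drop 4:b onto {1:a, 2:x}
drop 5:y onto {3:z, 4:b}
drop 6:a onto {5:y}
ground layer = {0:z}
drop-orders for the pieces not yet dropped (sum over which currently-grounded one goes next):
  1 to go: {6} 1
  2 to go: {5,6} 1
  3 to go: {3,5,6} 1  {4,5,6} 1
  4 to go: {3,4,5,6} 2
  5 to go: {1,3,4,5,6} 2  {2,3,4,5,6} 2
  if 0:z drops first: 4 orders

4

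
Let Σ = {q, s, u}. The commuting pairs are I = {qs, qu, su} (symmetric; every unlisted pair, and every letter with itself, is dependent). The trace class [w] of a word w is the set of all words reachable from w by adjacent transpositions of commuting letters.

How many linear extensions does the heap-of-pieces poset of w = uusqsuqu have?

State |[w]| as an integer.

#0=u has no predecessor
#1=u depends on [0:u]
#2=s has no predecessor
#3=q has no predecessor
#4=s depends on [2:s]
#5=u depends on [1:u]
#6=q depends on [3:q]
#7=u depends on [5:u]
sources: [0:u, 2:s, 3:q]
N(rest) = Σ N(rest − s) over sources s of rest; N(one piece) = 1:
  size 1 → [4]=1  [6]=1  [7]=1
  size 2 → [2,4]=1  [3,6]=1  [4,6]=2  [4,7]=2  [5,7]=1  [6,7]=2
  size 3 → [1,5,7]=1  [2,4,6]=3  [2,4,7]=3  [3,4,6]=3  [3,6,7]=3  [4,5,7]=3  [4,6,7]=6  [5,6,7]=3
  size 4 → [0,1,5,7]=1  [1,4,5,7]=4  [1,5,6,7]=4  [2,3,4,6]=6  [2,4,5,7]=6  [2,4,6,7]=12  [3,4,6,7]=12  [3,5,6,7]=6  [4,5,6,7]=12
  size 5 → [0,1,4,5,7]=5  [0,1,5,6,7]=5  [1,2,4,5,7]=10  [1,3,5,6,7]=10  [1,4,5,6,7]=20  [2,3,4,6,7]=30  [2,4,5,6,7]=30  [3,4,5,6,7]=30
  size 6 → [0,1,2,4,5,7]=15  [0,1,3,5,6,7]=15  [0,1,4,5,6,7]=30  [1,2,4,5,6,7]=60  [1,3,4,5,6,7]=60  [2,3,4,5,6,7]=90
  first=0(u) contributes 210
  first=2(s) contributes 105
  first=3(q) contributes 105
|[w]| = 420

420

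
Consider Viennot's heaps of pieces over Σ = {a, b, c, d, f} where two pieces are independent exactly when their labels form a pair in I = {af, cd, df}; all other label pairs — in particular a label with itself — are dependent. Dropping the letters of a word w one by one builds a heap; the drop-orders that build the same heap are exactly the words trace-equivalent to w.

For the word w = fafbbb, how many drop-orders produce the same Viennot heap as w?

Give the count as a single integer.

3

0(f) covers ∅
1(a) covers ∅
2(f) covers 0:f
3(b) covers 1:a, 2:f
4(b) covers 3:b
5(b) covers 4:b
floor of heap: 0:f, 1:a
completions by unplaced set U, small U first (add the entries for U minus each lowest piece of U):
  |U|=1: {5}:1
  |U|=2: {4,5}:1
  |U|=3: {3,4,5}:1
  |U|=4: {1,3,4,5}:1  {2,3,4,5}:1
  start at 0(f): 2
  start at 1(a): 1
sum over floor = 3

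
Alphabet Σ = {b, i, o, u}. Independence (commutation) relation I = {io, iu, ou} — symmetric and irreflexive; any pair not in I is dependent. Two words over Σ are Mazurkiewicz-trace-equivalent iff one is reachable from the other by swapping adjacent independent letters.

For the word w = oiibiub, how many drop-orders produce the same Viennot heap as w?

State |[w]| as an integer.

6

0(o) covers ∅
1(i) covers ∅
2(i) covers 1:i
3(b) covers 0:o, 2:i
4(i) covers 3:b
5(u) covers 3:b
6(b) covers 4:i, 5:u
floor of heap: 0:o, 1:i
completions by unplaced set U, small U first (add the entries for U minus each lowest piece of U):
  |U|=1: {6}:1
  |U|=2: {4,6}:1  {5,6}:1
  |U|=3: {4,5,6}:2
  |U|=4: {3,4,5,6}:2
  |U|=5: {0,3,4,5,6}:2  {2,3,4,5,6}:2
  start at 0(o): 2
  start at 1(i): 4
sum over floor = 6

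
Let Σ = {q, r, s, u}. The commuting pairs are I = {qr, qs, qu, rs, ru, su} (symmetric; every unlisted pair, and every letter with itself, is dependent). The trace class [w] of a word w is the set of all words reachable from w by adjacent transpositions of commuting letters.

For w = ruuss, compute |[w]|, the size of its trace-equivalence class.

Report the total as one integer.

piece 0:r — minimal
piece 1:u — minimal
piece 2:u rests on {1:u}
piece 3:s — minimal
piece 4:s rests on {3:s}
minimal pieces: {0:r, 1:u, 3:s}
ways to finish when only these pieces remain (= sum over removing one remaining piece with nothing left below it):
  1 left: {0}→1  {2}→1  {4}→1
  2 left: {0,2}→2  {0,4}→2  {1,2}→1  {2,4}→2  {3,4}→1
  3 left: {0,1,2}→3  {0,2,4}→6  {0,3,4}→3  {1,2,4}→3  {2,3,4}→3
  placing 0:r first → 6 extensions
  placing 1:u first → 12 extensions
  placing 3:s first → 12 extensions
total linear extensions = 30

30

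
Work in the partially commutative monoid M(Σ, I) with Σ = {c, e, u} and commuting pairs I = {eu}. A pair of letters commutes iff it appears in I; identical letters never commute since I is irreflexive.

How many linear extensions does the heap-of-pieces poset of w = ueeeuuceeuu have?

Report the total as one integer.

0(u) covers ∅
1(e) covers ∅
2(e) covers 1:e
3(e) covers 2:e
4(u) covers 0:u
5(u) covers 4:u
6(c) covers 3:e, 5:u
7(e) covers 6:c
8(e) covers 7:e
9(u) covers 6:c
10(u) covers 9:u
floor of heap: 0:u, 1:e
completions by unplaced set U, small U first (add the entries for U minus each lowest piece of U):
  |U|=1: {8}:1  {10}:1
  |U|=2: {7,8}:1  {8,10}:2  {9,10}:1
  |U|=3: {7,8,10}:3  {8,9,10}:3
  |U|=4: {7,8,9,10}:6
  |U|=5: {6,7,8,9,10}:6
  |U|=6: {3,6,7,8,9,10}:6  {5,6,7,8,9,10}:6
  |U|=7: {2,3,6,7,8,9,10}:6  {3,5,6,7,8,9,10}:12  {4,5,6,7,8,9,10}:6
  |U|=8: {0,4,5,6,7,8,9,10}:6  {1,2,3,6,7,8,9,10}:6  {2,3,5,6,7,8,9,10}:18  {3,4,5,6,7,8,9,10}:18
  |U|=9: {0,3,4,5,6,7,8,9,10}:24  {1,2,3,5,6,7,8,9,10}:24  {2,3,4,5,6,7,8,9,10}:36
  start at 0(u): 60
  start at 1(e): 60
sum over floor = 120

120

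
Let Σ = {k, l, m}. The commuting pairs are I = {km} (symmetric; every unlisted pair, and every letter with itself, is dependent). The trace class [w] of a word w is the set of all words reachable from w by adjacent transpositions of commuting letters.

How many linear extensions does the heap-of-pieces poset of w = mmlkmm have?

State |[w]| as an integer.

piece 0:m — minimal
piece 1:m rests on {0:m}
piece 2:l rests on {1:m}
piece 3:k rests on {2:l}
piece 4:m rests on {2:l}
piece 5:m rests on {4:m}
minimal pieces: {0:m}
ways to finish when only these pieces remain (= sum over removing one remaining piece with nothing left below it):
  1 left: {3}→1  {5}→1
  2 left: {3,5}→2  {4,5}→1
  3 left: {3,4,5}→3
  4 left: {2,3,4,5}→3
  placing 0:m first → 3 extensions

3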